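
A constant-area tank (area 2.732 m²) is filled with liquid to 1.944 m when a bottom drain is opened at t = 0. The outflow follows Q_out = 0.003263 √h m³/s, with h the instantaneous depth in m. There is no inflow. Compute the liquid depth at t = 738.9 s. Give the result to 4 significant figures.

Unsteady balance on liquid volume: A dh/dt = −0.003263 √h.
This is separable: 2 d(√h)/dt = −0.003263/A, so √h = √h₀ − (0.003263/(2A)) t.
√h = √1.944 − 0.003263·738.9/(2·2.732) = 1.39427 − 0.441257 = 0.953017.
h = 0.953017² = 0.908241 m.

0.9082 m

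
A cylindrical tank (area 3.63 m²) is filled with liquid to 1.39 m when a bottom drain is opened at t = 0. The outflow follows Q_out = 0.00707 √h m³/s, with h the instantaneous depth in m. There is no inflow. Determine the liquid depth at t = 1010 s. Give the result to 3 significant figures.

Mass balance (ρ constant): A dh/dt = −0.00707 √h.
This is separable: 2 d(√h)/dt = −0.00707/A, so √h = √h₀ − (0.00707/(2A)) t.
√h = √1.39 − 0.00707·1010/(2·3.63) = 1.1790 − 0.98357 = 0.19542.
h = 0.19542² = 0.038187 m.

0.0382 m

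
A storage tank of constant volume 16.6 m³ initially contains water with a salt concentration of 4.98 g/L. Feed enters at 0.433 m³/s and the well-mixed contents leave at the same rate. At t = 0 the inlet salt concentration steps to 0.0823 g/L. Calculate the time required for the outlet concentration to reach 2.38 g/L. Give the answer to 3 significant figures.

29.0 s

Species balance on the tank: V dC/dt = Q(C_in − C), so τ = V/Q = 38.337 s.
C(t) = C_in + (C₀ − C_in) e^(−t/τ). Set C = 2.38 and solve for t:
e^(−t/τ) = (C − C_in)/(C₀ − C_in) = (2.38 − 0.0823)/(4.98 − 0.0823) = 0.46914
t = −τ ln(…) = 38.337 × 0.75686 = 29.016 s.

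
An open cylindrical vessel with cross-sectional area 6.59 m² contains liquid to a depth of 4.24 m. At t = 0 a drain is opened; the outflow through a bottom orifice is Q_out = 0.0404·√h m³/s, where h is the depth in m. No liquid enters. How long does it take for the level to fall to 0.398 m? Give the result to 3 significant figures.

Accumulation of liquid (constant cross-section A): A dh/dt = −0.0404 √h.
This is separable: 2 d(√h)/dt = −0.0404/A, so √h = √h₀ − (0.0404/(2A)) t.
t = 2A(√h₀ − √h)/0.0404 = 2·6.59·(√4.24 − √0.398)/0.0404
  = 13.180 × (2.0591 − 0.63087) / 0.0404 = 465.95 s.

466 s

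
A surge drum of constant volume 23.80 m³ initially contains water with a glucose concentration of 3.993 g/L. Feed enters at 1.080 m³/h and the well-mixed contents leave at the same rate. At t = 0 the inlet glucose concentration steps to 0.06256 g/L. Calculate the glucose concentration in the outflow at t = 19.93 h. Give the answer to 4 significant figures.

1.654 g/L

Unsteady species balance (constant V, well mixed): V dC/dt = Q(C_in − C).
So dC/dt = (C_in − C)/τ with τ = V/Q = 23.80/1.080 = 22.0370 h.
Integrating: C(t) = C_in + (C₀ − C_in) e^(−t/τ).
C(19.93) = 0.06256 + (3.993 − 0.06256)·e^(−19.93/22.0370) = 0.06256 + (3.93044)·0.404790 = 1.65356 g/L.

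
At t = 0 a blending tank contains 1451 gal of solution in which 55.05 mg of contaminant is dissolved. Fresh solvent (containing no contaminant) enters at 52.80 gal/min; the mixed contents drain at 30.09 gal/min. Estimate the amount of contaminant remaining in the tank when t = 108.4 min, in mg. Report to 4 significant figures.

Let m(t) be the amount of contaminant. Volume: V(t) = V₀ + (Q_in − Q_out) t = 1451 + 22.7100 t; V(108.4) = 3912.76 gal.
Species balance (pure solvent in): dm/dt = −Q_out · m/V(t).
Separate: dm/m = −Q_out dt/V(t) ⇒ ln(m/m₀) = −(Q_out/(Q_in−Q_out)) ln(V/V₀).
m = m₀ (V₀/V)^(Q_out/(Q_in−Q_out)) = 55.05 × (1451/3912.76)^(1.32497) = 14.7890 mg.

14.79 mg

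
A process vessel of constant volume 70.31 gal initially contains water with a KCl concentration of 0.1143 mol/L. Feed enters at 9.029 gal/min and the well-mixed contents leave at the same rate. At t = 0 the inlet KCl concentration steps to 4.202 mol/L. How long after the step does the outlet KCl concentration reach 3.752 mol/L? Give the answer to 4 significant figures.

Species balance: V dC/dt = Q(C_in − C) ⇒ τ = V/Q = 7.78713 min.
C(t) = C_in + (C₀ − C_in) e^(−t/τ). Set C = 3.752 and solve for t:
e^(−t/τ) = (C − C_in)/(C₀ − C_in) = (3.752 − 4.202)/(0.1143 − 4.202) = 0.110086
t = −τ ln(…) = 7.78713 × 2.20649 = 17.1822 min.

17.18 min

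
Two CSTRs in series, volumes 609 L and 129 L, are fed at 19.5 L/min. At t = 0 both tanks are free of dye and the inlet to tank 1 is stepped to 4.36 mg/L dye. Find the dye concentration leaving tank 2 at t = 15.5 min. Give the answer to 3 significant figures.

Time constants: τᵢ = Vᵢ/Q for each well-mixed tank.
τ₁ = 609/19.5 = 31.231 min; τ₂ = 129/19.5 = 6.6154 min.
Solving the cascade with C₁(0)=C₂(0)=0 gives C₂(t) = C_in[1 − (τ₁ e^(−t/τ₁) − τ₂ e^(−t/τ₂))/(τ₁ − τ₂)].
At t = 15.5: e^(−t/τ₁) = 0.60878, e^(−t/τ₂) = 0.096037.
C₂ = 4.36·[1 − (31.231·0.60878 − 6.6154·0.096037)/(24.615)] = 4.36·0.25343 = 1.1049 mg/L.

1.10 mg/L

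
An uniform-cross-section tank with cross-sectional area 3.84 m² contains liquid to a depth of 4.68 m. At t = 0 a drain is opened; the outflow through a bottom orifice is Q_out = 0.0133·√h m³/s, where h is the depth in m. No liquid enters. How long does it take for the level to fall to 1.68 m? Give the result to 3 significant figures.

With no inflow, A dh/dt = −0.0133 √h.
∫ h^(−1/2) dh = −(0.0133/A) ∫ dt, giving 2√h = 2√h₀ − (0.0133/A) t.
t = 2A(√h₀ − √h)/0.0133 = 2·3.84·(√4.68 − √1.68)/0.0133
  = 7.6800 × (2.1633 − 1.2961) / 0.0133 = 500.75 s.

501 s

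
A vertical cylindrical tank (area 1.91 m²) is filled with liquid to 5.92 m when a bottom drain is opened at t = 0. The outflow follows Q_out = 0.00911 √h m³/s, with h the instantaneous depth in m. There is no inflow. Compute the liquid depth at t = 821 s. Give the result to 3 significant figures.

A dh/dt = −Q_out = −0.00911 √h.
This is separable: 2 d(√h)/dt = −0.00911/A, so √h = √h₀ − (0.00911/(2A)) t.
√h = √5.92 − 0.00911·821/(2·1.91) = 2.4331 − 1.9579 = 0.47517.
h = 0.47517² = 0.22579 m.

0.226 m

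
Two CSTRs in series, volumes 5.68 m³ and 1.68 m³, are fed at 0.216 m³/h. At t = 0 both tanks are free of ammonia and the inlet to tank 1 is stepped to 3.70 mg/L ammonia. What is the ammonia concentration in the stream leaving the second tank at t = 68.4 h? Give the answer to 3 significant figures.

Each tank obeys Vᵢ dCᵢ/dt = Q(Cᵢ₋₁ − Cᵢ), so τᵢ = Vᵢ/Q.
τ₁ = 5.68/0.216 = 26.296 h; τ₂ = 1.68/0.216 = 7.7778 h.
Tank 1: C₁ = C_in(1 − e^(−t/τ₁)). Tank 2 (τ₁ ≠ τ₂): C₂ = C_in[1 − (τ₁ e^(−t/τ₁) − τ₂ e^(−t/τ₂))/(τ₁ − τ₂)].
At t = 68.4: e^(−t/τ₁) = 0.074190, e^(−t/τ₂) = 0.00015160.
C₂ = 3.70·[1 − (26.296·0.074190 − 7.7778·0.00015160)/(18.519)] = 3.70·0.89471 = 3.3104 mg/L.

3.31 mg/L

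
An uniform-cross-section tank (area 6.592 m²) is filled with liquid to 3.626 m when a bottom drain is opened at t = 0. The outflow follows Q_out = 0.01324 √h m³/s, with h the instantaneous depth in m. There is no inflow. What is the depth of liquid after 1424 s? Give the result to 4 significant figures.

0.2248 m

A dh/dt = −Q_out = −0.01324 √h.
Separate and integrate: 2(√h − √h₀) = −(0.01324/A) t.
√h = √3.626 − 0.01324·1424/(2·6.592) = 1.90421 − 1.43005 = 0.474157.
h = 0.474157² = 0.224825 m.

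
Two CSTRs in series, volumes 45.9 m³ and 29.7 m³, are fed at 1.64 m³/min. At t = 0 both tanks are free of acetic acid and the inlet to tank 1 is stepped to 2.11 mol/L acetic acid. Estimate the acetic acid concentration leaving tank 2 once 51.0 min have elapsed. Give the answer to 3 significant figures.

Species balance on tank i: dCᵢ/dt = (Cᵢ₋₁ − Cᵢ)/τᵢ with τᵢ = Vᵢ/Q.
τ₁ = 45.9/1.64 = 27.988 min; τ₂ = 29.7/1.64 = 18.110 min.
Tank 1: C₁ = C_in(1 − e^(−t/τ₁)). Tank 2 (τ₁ ≠ τ₂): C₂ = C_in[1 − (τ₁ e^(−t/τ₁) − τ₂ e^(−t/τ₂))/(τ₁ − τ₂)].
At t = 51.0: e^(−t/τ₁) = 0.16167, e^(−t/τ₂) = 0.059835.
C₂ = 2.11·[1 − (27.988·0.16167 − 18.110·0.059835)/(9.8780)] = 2.11·0.65164 = 1.3750 mol/L.

1.37 mol/L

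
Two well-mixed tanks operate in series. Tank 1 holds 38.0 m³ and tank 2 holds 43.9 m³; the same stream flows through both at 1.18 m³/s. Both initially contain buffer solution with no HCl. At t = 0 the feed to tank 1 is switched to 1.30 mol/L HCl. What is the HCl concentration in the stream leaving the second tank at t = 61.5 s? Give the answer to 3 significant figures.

Time constants: τᵢ = Vᵢ/Q for each well-mixed tank.
τ₁ = 38.0/1.18 = 32.203 s; τ₂ = 43.9/1.18 = 37.203 s.
Solving the cascade with C₁(0)=C₂(0)=0 gives C₂(t) = C_in[1 − (τ₁ e^(−t/τ₁) − τ₂ e^(−t/τ₂))/(τ₁ − τ₂)].
At t = 61.5: e^(−t/τ₁) = 0.14812, e^(−t/τ₂) = 0.19146.
C₂ = 1.30·[1 − (32.203·0.14812 − 37.203·0.19146)/(-5.0000)] = 1.30·0.52940 = 0.68821 mol/L.

0.688 mol/L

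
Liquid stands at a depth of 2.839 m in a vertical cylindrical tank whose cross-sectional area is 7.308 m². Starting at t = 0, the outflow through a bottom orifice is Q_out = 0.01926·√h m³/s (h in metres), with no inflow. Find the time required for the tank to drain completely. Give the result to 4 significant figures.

1279 s

With no inflow, A dh/dt = −0.01926 √h.
∫ h^(−1/2) dh = −(0.01926/A) ∫ dt, giving 2√h = 2√h₀ − (0.01926/A) t.
Tank is empty when √h = 0: t_empty = 2A√h₀/0.01926.
t_empty = 2·7.308·√2.839/0.01926 = 14.6160·1.68493/0.01926 = 1278.66 s.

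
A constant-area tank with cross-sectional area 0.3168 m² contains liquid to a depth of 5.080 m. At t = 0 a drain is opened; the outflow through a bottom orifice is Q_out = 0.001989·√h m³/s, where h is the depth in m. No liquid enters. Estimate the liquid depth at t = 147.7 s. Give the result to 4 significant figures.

Volume balance on the tank: A dh/dt = −0.001989 √h.
∫ h^(−1/2) dh = −(0.001989/A) ∫ dt, giving 2√h = 2√h₀ − (0.001989/A) t.
√h = √5.080 − 0.001989·147.7/(2·0.3168) = 2.25389 − 0.463661 = 1.79023.
h = 1.79023² = 3.20491 m.

3.205 m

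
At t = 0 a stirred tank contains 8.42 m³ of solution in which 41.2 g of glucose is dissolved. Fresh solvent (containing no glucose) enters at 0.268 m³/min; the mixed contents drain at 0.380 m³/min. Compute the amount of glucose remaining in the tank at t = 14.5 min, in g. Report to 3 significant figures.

Total volume: dV/dt = Q_in − Q_out = -0.11200 m³/min, so V(t) = 8.42 − 0.11200 t and V(14.5) = 6.7960 m³.
Species balance (pure solvent in): dm/dt = −Q_out · m/V(t).
Separate: dm/m = −Q_out dt/V(t) ⇒ ln(m/m₀) = −(Q_out/(Q_in−Q_out)) ln(V/V₀).
m = m₀ (V₀/V)^(Q_out/(Q_in−Q_out)) = 41.2 × (8.42/6.7960)^(-3.3929) = 19.914 g.

19.9 g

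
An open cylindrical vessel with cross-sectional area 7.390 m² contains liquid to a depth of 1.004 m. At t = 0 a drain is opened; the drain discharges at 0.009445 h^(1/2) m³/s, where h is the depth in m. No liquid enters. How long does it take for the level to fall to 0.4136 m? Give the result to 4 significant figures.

Volume balance on the tank: A dh/dt = −0.009445 √h.
This is separable: 2 d(√h)/dt = −0.009445/A, so √h = √h₀ − (0.009445/(2A)) t.
t = 2A(√h₀ − √h)/0.009445 = 2·7.390·(√1.004 − √0.4136)/0.009445
  = 14.7800 × (1.00200 − 0.643117) / 0.009445 = 561.594 s.

561.6 s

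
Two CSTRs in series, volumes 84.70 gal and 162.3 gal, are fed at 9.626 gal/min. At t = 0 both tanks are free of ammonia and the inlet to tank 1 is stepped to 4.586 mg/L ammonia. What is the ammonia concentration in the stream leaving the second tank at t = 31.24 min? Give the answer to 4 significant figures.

3.226 mg/L

Species balance on tank i: dCᵢ/dt = (Cᵢ₋₁ − Cᵢ)/τᵢ with τᵢ = Vᵢ/Q.
τ₁ = 84.70/9.626 = 8.79909 min; τ₂ = 162.3/9.626 = 16.8606 min.
Tank 1: C₁ = C_in(1 − e^(−t/τ₁)). Tank 2 (τ₁ ≠ τ₂): C₂ = C_in[1 − (τ₁ e^(−t/τ₁) − τ₂ e^(−t/τ₂))/(τ₁ − τ₂)].
At t = 31.24: e^(−t/τ₁) = 0.0287140, e^(−t/τ₂) = 0.156791.
C₂ = 4.586·[1 − (8.79909·0.0287140 − 16.8606·0.156791)/(-8.06150)] = 4.586·0.703414 = 3.22586 mg/L.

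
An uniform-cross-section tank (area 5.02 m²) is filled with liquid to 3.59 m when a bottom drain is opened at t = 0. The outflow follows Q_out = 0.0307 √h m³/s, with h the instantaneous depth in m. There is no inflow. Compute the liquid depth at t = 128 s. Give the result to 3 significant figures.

2.26 m

Volume balance on the tank: A dh/dt = −0.0307 √h.
Separate and integrate: 2(√h − √h₀) = −(0.0307/A) t.
√h = √3.59 − 0.0307·128/(2·5.02) = 1.8947 − 0.39139 = 1.5033.
h = 1.5033² = 2.2600 m.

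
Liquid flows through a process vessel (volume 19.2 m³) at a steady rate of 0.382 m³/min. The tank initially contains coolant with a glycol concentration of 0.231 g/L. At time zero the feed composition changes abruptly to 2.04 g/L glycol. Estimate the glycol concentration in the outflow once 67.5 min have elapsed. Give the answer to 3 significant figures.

1.57 g/L

Accumulation = in − out for the solute gives V dC/dt = Q(C_in − C).
Time constant τ = V/Q = 19.2/0.382 = 50.262 min.
This is linear first-order; C(t) = C_in + (C₀ − C_in) e^(−t/τ).
C(67.5) = 2.04 + (0.231 − 2.04)·e^(−67.5/50.262) = 2.04 + (-1.8090)·0.26107 = 1.5677 g/L.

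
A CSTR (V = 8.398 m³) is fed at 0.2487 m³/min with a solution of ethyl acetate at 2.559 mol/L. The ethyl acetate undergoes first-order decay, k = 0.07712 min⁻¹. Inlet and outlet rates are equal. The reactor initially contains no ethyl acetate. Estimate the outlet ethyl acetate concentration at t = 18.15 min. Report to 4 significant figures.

0.6077 mol/L

V dC/dt = Q(C_in − C) − k V C.
This is linear with rate a = Q/V + k = 0.106734 min⁻¹.
C_ss = Q C_in/(Q + kV) = 0.710014 mol/L; C(t) = C_ss + (C₀ − C_ss) e^(−a t).
C(18.15) = 0.710014 + (-0.710014)·e^(−0.106734·18.15) = 0.710014 + (-0.710014)·0.144103 = 0.607698 mol/L.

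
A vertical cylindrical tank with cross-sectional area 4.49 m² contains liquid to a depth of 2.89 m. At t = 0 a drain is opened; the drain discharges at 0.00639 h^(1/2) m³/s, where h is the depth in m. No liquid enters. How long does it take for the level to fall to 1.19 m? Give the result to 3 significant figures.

With no inflow, A dh/dt = −0.00639 √h.
∫ h^(−1/2) dh = −(0.00639/A) ∫ dt, giving 2√h = 2√h₀ − (0.00639/A) t.
t = 2A(√h₀ − √h)/0.00639 = 2·4.49·(√2.89 − √1.19)/0.00639
  = 8.9800 × (1.7000 − 1.0909) / 0.00639 = 856.02 s.

856 s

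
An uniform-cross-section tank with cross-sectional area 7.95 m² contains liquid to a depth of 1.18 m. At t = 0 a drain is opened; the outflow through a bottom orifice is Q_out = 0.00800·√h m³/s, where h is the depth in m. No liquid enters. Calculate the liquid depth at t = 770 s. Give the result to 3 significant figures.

A dh/dt = −Q_out = −0.00800 √h.
∫ h^(−1/2) dh = −(0.00800/A) ∫ dt, giving 2√h = 2√h₀ − (0.00800/A) t.
√h = √1.18 − 0.00800·770/(2·7.95) = 1.0863 − 0.38742 = 0.69886.
h = 0.69886² = 0.48840 m.

0.488 m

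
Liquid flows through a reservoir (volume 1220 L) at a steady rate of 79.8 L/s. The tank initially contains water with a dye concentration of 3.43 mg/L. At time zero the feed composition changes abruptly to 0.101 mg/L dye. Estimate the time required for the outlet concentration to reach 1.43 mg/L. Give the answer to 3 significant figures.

14.0 s

Transient balance on the dissolved component: V dC/dt = Q(C_in − C), so τ = V/Q = 15.288 s.
C(t) = C_in + (C₀ − C_in) e^(−t/τ). Set C = 1.43 and solve for t:
e^(−t/τ) = (C − C_in)/(C₀ − C_in) = (1.43 − 0.101)/(3.43 − 0.101) = 0.39922
t = −τ ln(…) = 15.288 × 0.91825 = 14.038 s.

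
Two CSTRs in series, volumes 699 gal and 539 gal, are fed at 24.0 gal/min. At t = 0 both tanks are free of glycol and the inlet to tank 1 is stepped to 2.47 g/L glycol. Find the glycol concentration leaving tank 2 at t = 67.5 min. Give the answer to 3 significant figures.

Time constants: τᵢ = Vᵢ/Q for each well-mixed tank.
τ₁ = 699/24.0 = 29.125 min; τ₂ = 539/24.0 = 22.458 min.
Solving the cascade with C₁(0)=C₂(0)=0 gives C₂(t) = C_in[1 − (τ₁ e^(−t/τ₁) − τ₂ e^(−t/τ₂))/(τ₁ − τ₂)].
At t = 67.5: e^(−t/τ₁) = 0.098510, e^(−t/τ₂) = 0.049511.
C₂ = 2.47·[1 − (29.125·0.098510 − 22.458·0.049511)/(6.6667)] = 2.47·0.73642 = 1.8190 g/L.

1.82 g/L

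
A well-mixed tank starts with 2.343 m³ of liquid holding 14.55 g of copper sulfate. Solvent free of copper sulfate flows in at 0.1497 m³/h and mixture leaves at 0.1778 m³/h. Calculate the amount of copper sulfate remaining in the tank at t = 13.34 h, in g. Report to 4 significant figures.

4.828 g

Let m(t) be the amount of copper sulfate. Volume: V(t) = V₀ + (Q_in − Q_out) t = 2.343 − 0.0281000 t; V(13.34) = 1.96815 m³.
Solute balance: dm/dt = 0 − Q_out C = −Q_out m/V(t).
Separate: dm/m = −Q_out dt/V(t) ⇒ ln(m/m₀) = −(Q_out/(Q_in−Q_out)) ln(V/V₀).
m = m₀ (V₀/V)^(Q_out/(Q_in−Q_out)) = 14.55 × (2.343/1.96815)^(-6.32740) = 4.82818 g.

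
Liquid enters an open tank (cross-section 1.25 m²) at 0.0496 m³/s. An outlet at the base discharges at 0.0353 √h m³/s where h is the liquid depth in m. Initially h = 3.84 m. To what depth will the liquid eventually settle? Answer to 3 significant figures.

1.97 m

A dh/dt = Q_in − 0.0353 √h. Steady state requires inflow = outflow:
Q_in = 0.0353 √h_ss ⇒ √h_ss = 0.0496/0.0353 = 1.4051.
h_ss = 1.4051² = 1.9743 m. (Since h₀ = 3.84 m > h_ss, the level will fall toward this value.)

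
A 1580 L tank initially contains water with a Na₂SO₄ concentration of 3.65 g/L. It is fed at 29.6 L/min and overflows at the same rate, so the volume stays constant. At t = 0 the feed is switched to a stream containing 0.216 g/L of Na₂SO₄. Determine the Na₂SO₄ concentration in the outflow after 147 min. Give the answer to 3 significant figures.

0.435 g/L

Species balance on the tank: V dC/dt = Q(C_in − C).
Time constant τ = V/Q = 1580/29.6 = 53.378 min.
C approaches C_in exponentially: C(t) = C_in + (C₀ − C_in) e^(−t/τ).
C(147) = 0.216 + (3.65 − 0.216)·e^(−147/53.378) = 0.216 + (3.4340)·0.063677 = 0.43467 g/L.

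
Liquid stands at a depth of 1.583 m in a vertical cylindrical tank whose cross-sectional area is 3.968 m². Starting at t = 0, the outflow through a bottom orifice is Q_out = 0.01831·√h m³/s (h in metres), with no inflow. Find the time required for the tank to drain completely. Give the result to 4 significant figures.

545.3 s

A dh/dt = −Q_out = −0.01831 √h.
Separate and integrate: 2(√h − √h₀) = −(0.01831/A) t.
Set h = 0: 2√h₀ = (0.01831/A) t_empty ⇒ t_empty = 2A√h₀/0.01831.
t_empty = 2·3.968·√1.583/0.01831 = 7.93600·1.25817/0.01831 = 545.323 s.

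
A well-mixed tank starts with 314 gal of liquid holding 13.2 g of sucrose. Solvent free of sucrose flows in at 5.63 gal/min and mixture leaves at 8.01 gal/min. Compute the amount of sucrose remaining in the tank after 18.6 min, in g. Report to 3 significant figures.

7.92 g

Let m(t) be the amount of sucrose. Volume: V(t) = V₀ + (Q_in − Q_out) t = 314 − 2.3800 t; V(18.6) = 269.73 gal.
No sucrose enters, so dm/dt = −Q_out · (m/V).
Separate: dm/m = −Q_out dt/V(t) ⇒ ln(m/m₀) = −(Q_out/(Q_in−Q_out)) ln(V/V₀).
m = m₀ (V₀/V)^(Q_out/(Q_in−Q_out)) = 13.2 × (314/269.73)^(-3.3655) = 7.9151 g.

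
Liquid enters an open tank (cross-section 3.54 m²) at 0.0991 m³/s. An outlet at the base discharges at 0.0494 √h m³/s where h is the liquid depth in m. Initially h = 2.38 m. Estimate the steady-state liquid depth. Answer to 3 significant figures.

4.02 m

Level balance: A dh/dt = 0.0991 − 0.0494 √h. Setting dh/dt = 0:
Q_in = 0.0494 √h_ss ⇒ √h_ss = 0.0991/0.0494 = 2.0061.
h_ss = 2.0061² = 4.0243 m. (Since h₀ = 2.38 m < h_ss, the level will rise toward this value.)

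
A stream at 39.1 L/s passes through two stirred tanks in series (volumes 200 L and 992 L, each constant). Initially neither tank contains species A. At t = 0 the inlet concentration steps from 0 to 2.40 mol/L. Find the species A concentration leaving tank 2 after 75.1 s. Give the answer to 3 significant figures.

2.24 mol/L

Species balance on tank i: dCᵢ/dt = (Cᵢ₋₁ − Cᵢ)/τᵢ with τᵢ = Vᵢ/Q.
τ₁ = 200/39.1 = 5.1151 s; τ₂ = 992/39.1 = 25.371 s.
Tank 1: C₁ = C_in(1 − e^(−t/τ₁)). Tank 2 (τ₁ ≠ τ₂): C₂ = C_in[1 − (τ₁ e^(−t/τ₁) − τ₂ e^(−t/τ₂))/(τ₁ − τ₂)].
At t = 75.1: e^(−t/τ₁) = 4.2040e-07, e^(−t/τ₂) = 0.051814.
C₂ = 2.40·[1 − (5.1151·4.2040e-07 − 25.371·0.051814)/(-20.256)] = 2.40·0.93510 = 2.2442 mol/L.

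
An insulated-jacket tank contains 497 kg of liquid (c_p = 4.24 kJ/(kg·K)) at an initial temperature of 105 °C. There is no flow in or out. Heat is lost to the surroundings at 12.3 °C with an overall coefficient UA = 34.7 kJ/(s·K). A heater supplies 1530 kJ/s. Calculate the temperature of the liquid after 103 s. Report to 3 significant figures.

M c_p dT/dt = −UA(T − T_amb) + Q̇.
dT/dt = (T_ss − T)/τ with T_ss = T_amb + Q̇/UA = 12.3 + 1530/34.7 = 56.392 °C, τ = M c_p/UA = 497·4.24/34.7 = 60.729 s.
Integrating: T(t) = T_ss + (T₀ − T_ss) e^(−t/τ).
T(103) = 56.392 + (48.608)·0.18340 = 65.307 °C.

65.3 °C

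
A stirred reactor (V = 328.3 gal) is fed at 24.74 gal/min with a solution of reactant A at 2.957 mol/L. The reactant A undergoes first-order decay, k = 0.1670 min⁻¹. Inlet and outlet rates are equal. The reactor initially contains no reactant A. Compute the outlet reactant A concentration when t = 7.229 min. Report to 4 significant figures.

0.7600 mol/L

Species balance: V dC/dt = Q C_in − Q C − k V C.
dC/dt = (Q/V) C_in − (Q/V + k) C; effective rate a = Q/V + k = 0.0753579 + 0.1670 = 0.242358 min⁻¹.
C_ss = Q C_in/(Q + kV) = 0.919439 mol/L; C(t) = C_ss + (C₀ − C_ss) e^(−a t).
C(7.229) = 0.919439 + (-0.919439)·e^(−0.242358·7.229) = 0.919439 + (-0.919439)·0.173426 = 0.759985 mol/L.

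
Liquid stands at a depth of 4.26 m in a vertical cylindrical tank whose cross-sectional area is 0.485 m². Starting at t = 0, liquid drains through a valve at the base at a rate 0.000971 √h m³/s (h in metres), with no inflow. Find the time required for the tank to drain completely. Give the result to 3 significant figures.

A dh/dt = −Q_out = −0.000971 √h.
∫ h^(−1/2) dh = −(0.000971/A) ∫ dt, giving 2√h = 2√h₀ − (0.000971/A) t.
Tank is empty when √h = 0: t_empty = 2A√h₀/0.000971.
t_empty = 2·0.485·√4.26/0.000971 = 0.97000·2.0640/0.000971 = 2061.9 s.

2060 s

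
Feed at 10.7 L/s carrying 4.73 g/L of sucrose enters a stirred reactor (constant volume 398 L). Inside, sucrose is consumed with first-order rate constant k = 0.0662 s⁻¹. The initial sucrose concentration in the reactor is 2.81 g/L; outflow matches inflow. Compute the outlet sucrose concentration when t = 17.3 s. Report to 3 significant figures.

V dC/dt = Q(C_in − C) − k V C.
dC/dt = (Q/V) C_in − (Q/V + k) C; effective rate a = Q/V + k = 0.026884 + 0.0662 = 0.093084 s⁻¹.
C_ss = Q C_in/(Q + kV) = 1.3661 g/L; C(t) = C_ss + (C₀ − C_ss) e^(−a t).
C(17.3) = 1.3661 + (1.4439)·e^(−0.093084·17.3) = 1.3661 + (1.4439)·0.19982 = 1.6546 g/L.

1.65 g/L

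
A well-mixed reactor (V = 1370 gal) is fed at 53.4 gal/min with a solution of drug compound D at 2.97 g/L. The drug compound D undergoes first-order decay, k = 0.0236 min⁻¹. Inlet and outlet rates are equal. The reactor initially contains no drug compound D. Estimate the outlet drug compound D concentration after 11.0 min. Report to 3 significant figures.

Accumulation = in − out − consumed: V dC/dt = Q C_in − Q C − k V C.
This is linear with rate a = Q/V + k = 0.062578 min⁻¹.
C_ss = Q C_in/(Q + kV) = 1.8499 g/L; C(t) = C_ss + (C₀ − C_ss) e^(−a t).
C(11.0) = 1.8499 + (-1.8499)·e^(−0.062578·11.0) = 1.8499 + (-1.8499)·0.50240 = 0.92052 g/L.

0.921 g/L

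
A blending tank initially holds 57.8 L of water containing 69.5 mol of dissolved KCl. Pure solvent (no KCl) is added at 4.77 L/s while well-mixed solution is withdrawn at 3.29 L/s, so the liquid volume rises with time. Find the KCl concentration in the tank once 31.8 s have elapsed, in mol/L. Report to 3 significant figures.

0.176 mol/L

Total volume: dV/dt = Q_in − Q_out = 1.4800 L/s, so V(t) = 57.8 + 1.4800 t and V(31.8) = 104.86 L.
Solute balance: dm/dt = 0 − Q_out C = −Q_out m/V(t).
dm/m = −Q_out dt/(V₀ + 1.4800 t); integrating gives ln(m/m₀) = −(Q_out/(Q_in−Q_out)) ln(V/V₀).
m = m₀ (V₀/V)^(Q_out/(Q_in−Q_out)) = 69.5 × (57.8/104.86)^(2.2230) = 18.489 mol.
C = m/V = 18.489/104.86 = 0.17631 mol/L.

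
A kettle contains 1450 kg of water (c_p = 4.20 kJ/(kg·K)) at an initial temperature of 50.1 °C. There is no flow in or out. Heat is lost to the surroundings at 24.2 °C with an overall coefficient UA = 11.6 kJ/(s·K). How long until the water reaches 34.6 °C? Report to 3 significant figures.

M c_p dT/dt = −UA(T − T_amb).
τ = M c_p/UA = 525.00 s; T_ss = T_amb = 24.200 °C.
T(t) = T_ss + (T₀ − T_ss)e^(−t/τ); set T = 34.6:
t = −τ ln[(T − T_ss)/(T₀ − T_ss)] = −525.00 · ln(0.40154) = 479.03 s.

479 s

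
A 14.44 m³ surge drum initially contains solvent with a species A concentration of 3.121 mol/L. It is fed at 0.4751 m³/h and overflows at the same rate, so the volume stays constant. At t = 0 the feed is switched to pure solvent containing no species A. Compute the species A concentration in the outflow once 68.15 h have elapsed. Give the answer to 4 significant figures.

Unsteady species balance (constant V, well mixed): V dC/dt = Q(C_in − C).
So dC/dt = (C_in − C)/τ with τ = V/Q = 14.44/0.4751 = 30.3936 h.
Solution: C(t) = C_in + (C₀ − C_in) e^(−t/τ).
C(68.15) = 0 + (3.121 − 0)·e^(−68.15/30.3936) = 0 + (3.12100)·0.106219 = 0.331511 mol/L.

0.3315 mol/L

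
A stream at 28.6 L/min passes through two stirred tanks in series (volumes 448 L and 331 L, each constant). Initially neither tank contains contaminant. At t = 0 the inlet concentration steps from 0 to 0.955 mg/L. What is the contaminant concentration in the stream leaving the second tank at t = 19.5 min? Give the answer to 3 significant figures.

Each tank obeys Vᵢ dCᵢ/dt = Q(Cᵢ₋₁ − Cᵢ), so τᵢ = Vᵢ/Q.
τ₁ = 448/28.6 = 15.664 min; τ₂ = 331/28.6 = 11.573 min.
Solving the cascade with C₁(0)=C₂(0)=0 gives C₂(t) = C_in[1 − (τ₁ e^(−t/τ₁) − τ₂ e^(−t/τ₂))/(τ₁ − τ₂)].
At t = 19.5: e^(−t/τ₁) = 0.28798, e^(−t/τ₂) = 0.18546.
C₂ = 0.955·[1 − (15.664·0.28798 − 11.573·0.18546)/(4.0909)] = 0.955·0.42200 = 0.40301 mg/L.

0.403 mg/L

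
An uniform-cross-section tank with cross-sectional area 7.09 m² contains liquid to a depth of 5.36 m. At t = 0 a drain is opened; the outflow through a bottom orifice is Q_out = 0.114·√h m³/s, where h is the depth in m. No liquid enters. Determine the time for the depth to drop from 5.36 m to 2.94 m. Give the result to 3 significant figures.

Accumulation of liquid (constant cross-section A): A dh/dt = −0.114 √h.
Separate and integrate: 2(√h − √h₀) = −(0.114/A) t.
t = 2A(√h₀ − √h)/0.114 = 2·7.09·(√5.36 − √2.94)/0.114
  = 14.180 × (2.3152 − 1.7146) / 0.114 = 74.697 s.

74.7 s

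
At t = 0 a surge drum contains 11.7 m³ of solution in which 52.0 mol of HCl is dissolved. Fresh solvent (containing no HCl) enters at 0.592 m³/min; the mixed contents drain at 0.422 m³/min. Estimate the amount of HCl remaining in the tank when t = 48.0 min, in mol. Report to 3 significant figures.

14.0 mol

Total volume: dV/dt = Q_in − Q_out = 0.17000 m³/min, so V(t) = 11.7 + 0.17000 t and V(48.0) = 19.860 m³.
Species balance (pure solvent in): dm/dt = −Q_out · m/V(t).
dm/m = −Q_out dt/(V₀ + 0.17000 t); integrating gives ln(m/m₀) = −(Q_out/(Q_in−Q_out)) ln(V/V₀).
m = m₀ (V₀/V)^(Q_out/(Q_in−Q_out)) = 52.0 × (11.7/19.860)^(2.4824) = 13.982 mol.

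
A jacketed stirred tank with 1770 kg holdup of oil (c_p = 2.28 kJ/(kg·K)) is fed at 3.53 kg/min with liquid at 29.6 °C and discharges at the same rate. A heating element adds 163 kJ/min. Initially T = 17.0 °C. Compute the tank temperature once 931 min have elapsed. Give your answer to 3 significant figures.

44.7 °C

M c_p dT/dt = ṁ c_p (T_in − T) + Q̇.
τ = M/ṁ = 501.42 min; T_ss = T_in + Q̇/(ṁ c_p) = 29.6 + 163/(3.53·2.28) = 49.852 °C.
Solution: T(t) = T_ss + (T₀ − T_ss) e^(−t/τ).
T(931) = 49.852 + (-32.852)·e^(−931/501.42) = 49.852 + (-32.852)·0.15618 = 44.722 °C.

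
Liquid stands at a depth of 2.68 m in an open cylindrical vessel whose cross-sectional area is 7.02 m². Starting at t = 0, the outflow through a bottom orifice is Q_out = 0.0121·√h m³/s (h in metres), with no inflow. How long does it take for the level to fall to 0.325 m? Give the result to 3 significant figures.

1240 s

With no inflow, A dh/dt = −0.0121 √h.
This is separable: 2 d(√h)/dt = −0.0121/A, so √h = √h₀ − (0.0121/(2A)) t.
t = 2A(√h₀ − √h)/0.0121 = 2·7.02·(√2.68 − √0.325)/0.0121
  = 14.040 × (1.6371 − 0.57009) / 0.0121 = 1238.1 s.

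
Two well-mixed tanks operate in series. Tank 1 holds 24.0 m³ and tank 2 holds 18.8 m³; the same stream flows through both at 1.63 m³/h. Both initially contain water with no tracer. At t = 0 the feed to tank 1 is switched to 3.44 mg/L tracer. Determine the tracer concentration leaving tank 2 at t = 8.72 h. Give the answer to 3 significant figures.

Each tank obeys Vᵢ dCᵢ/dt = Q(Cᵢ₋₁ − Cᵢ), so τᵢ = Vᵢ/Q.
τ₁ = 24.0/1.63 = 14.724 h; τ₂ = 18.8/1.63 = 11.534 h.
Solving the cascade with C₁(0)=C₂(0)=0 gives C₂(t) = C_in[1 − (τ₁ e^(−t/τ₁) − τ₂ e^(−t/τ₂))/(τ₁ − τ₂)].
At t = 8.72: e^(−t/τ₁) = 0.55309, e^(−t/τ₂) = 0.46952.
C₂ = 3.44·[1 − (14.724·0.55309 − 11.534·0.46952)/(3.1902)] = 3.44·0.14477 = 0.49802 mg/L.

0.498 mg/L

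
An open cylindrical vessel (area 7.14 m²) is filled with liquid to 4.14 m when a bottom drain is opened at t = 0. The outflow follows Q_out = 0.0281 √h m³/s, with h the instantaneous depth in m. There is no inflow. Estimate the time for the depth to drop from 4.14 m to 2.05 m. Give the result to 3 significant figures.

306 s

A dh/dt = −Q_out = −0.0281 √h.
This is separable: 2 d(√h)/dt = −0.0281/A, so √h = √h₀ − (0.0281/(2A)) t.
t = 2A(√h₀ − √h)/0.0281 = 2·7.14·(√4.14 − √2.05)/0.0281
  = 14.280 × (2.0347 − 1.4318) / 0.0281 = 306.39 s.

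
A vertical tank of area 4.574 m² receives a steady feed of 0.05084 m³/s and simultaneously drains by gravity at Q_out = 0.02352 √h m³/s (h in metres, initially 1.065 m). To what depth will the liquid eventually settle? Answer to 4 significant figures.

A dh/dt = Q_in − 0.02352 √h. Steady state requires inflow = outflow:
Q_in = 0.02352 √h_ss ⇒ √h_ss = 0.05084/0.02352 = 2.16156.
h_ss = 2.16156² = 4.67236 m. (Since h₀ = 1.065 m < h_ss, the level will rise toward this value.)

4.672 m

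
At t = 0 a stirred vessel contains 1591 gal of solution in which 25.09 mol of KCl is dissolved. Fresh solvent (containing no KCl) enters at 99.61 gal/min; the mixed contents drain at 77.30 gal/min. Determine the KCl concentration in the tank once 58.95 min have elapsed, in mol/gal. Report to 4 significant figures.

0.001071 mol/gal

Let m(t) be the amount of KCl. Volume: V(t) = V₀ + (Q_in − Q_out) t = 1591 + 22.3100 t; V(58.95) = 2906.17 gal.
Solute balance: dm/dt = 0 − Q_out C = −Q_out m/V(t).
Separate: dm/m = −Q_out dt/V(t) ⇒ ln(m/m₀) = −(Q_out/(Q_in−Q_out)) ln(V/V₀).
m = m₀ (V₀/V)^(Q_out/(Q_in−Q_out)) = 25.09 × (1591/2906.17)^(3.46481) = 3.11119 mol.
C = m/V = 3.11119/2906.17 = 0.00107055 mol/gal.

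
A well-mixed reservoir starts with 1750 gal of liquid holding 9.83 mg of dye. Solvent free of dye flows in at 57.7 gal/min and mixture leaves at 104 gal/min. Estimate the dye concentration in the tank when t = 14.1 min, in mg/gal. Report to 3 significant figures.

0.00314 mg/gal

Let m(t) be the amount of dye. Volume: V(t) = V₀ + (Q_in − Q_out) t = 1750 − 46.300 t; V(14.1) = 1097.2 gal.
Species balance (pure solvent in): dm/dt = −Q_out · m/V(t).
Separate: dm/m = −Q_out dt/V(t) ⇒ ln(m/m₀) = −(Q_out/(Q_in−Q_out)) ln(V/V₀).
m = m₀ (V₀/V)^(Q_out/(Q_in−Q_out)) = 9.83 × (1750/1097.2)^(-2.2462) = 3.4443 mg.
C = m/V = 3.4443/1097.2 = 0.0031393 mg/gal.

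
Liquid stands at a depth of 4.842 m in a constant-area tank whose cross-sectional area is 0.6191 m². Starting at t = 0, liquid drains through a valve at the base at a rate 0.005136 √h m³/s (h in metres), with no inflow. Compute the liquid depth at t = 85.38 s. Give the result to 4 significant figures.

A dh/dt = −Q_out = −0.005136 √h.
Separate and integrate: 2(√h − √h₀) = −(0.005136/A) t.
√h = √4.842 − 0.005136·85.38/(2·0.6191) = 2.20045 − 0.354153 = 1.84630.
h = 1.84630² = 3.40883 m.

3.409 m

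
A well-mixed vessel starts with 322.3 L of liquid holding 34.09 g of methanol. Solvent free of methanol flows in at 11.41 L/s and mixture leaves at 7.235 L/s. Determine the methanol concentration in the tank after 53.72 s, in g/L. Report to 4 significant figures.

0.02497 g/L

Let m(t) be the amount of methanol. Volume: V(t) = V₀ + (Q_in − Q_out) t = 322.3 + 4.17500 t; V(53.72) = 546.581 L.
Species balance (pure solvent in): dm/dt = −Q_out · m/V(t).
Separate: dm/m = −Q_out dt/V(t) ⇒ ln(m/m₀) = −(Q_out/(Q_in−Q_out)) ln(V/V₀).
m = m₀ (V₀/V)^(Q_out/(Q_in−Q_out)) = 34.09 × (322.3/546.581)^(1.73293) = 13.6490 g.
C = m/V = 13.6490/546.581 = 0.0249717 g/L.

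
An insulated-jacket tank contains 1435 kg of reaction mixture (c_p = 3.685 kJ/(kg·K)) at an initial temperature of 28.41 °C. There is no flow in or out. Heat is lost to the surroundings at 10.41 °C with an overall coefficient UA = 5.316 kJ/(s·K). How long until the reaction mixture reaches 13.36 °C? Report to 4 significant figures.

Lumped-capacitance energy balance: M c_p dT/dt = UA(T_amb − T).
τ = M c_p/UA = 994.728 s; T_ss = T_amb = 10.4100 °C.
T(t) = T_ss + (T₀ − T_ss)e^(−t/τ); set T = 13.36:
t = −τ ln[(T − T_ss)/(T₀ − T_ss)] = −994.728 · ln(0.163889) = 1799.03 s.

1799 s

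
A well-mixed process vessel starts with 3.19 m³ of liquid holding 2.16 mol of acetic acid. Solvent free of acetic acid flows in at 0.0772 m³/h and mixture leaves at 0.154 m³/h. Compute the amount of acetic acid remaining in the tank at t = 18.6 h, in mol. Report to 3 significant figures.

0.657 mol

Total volume: dV/dt = Q_in − Q_out = -0.076800 m³/h, so V(t) = 3.19 − 0.076800 t and V(18.6) = 1.7615 m³.
No acetic acid enters, so dm/dt = −Q_out · (m/V).
dm/m = −Q_out dt/(V₀ − 0.076800 t); integrating gives ln(m/m₀) = −(Q_out/(Q_in−Q_out)) ln(V/V₀).
m = m₀ (V₀/V)^(Q_out/(Q_in−Q_out)) = 2.16 × (3.19/1.7615)^(-2.0052) = 0.65661 mol.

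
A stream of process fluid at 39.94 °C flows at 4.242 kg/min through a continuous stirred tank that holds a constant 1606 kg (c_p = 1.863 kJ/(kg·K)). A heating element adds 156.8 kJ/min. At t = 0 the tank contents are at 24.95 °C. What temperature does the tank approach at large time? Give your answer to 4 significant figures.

M c_p dT/dt = ṁ c_p (T_in − T) + Q̇.
At steady state dT/dt = 0 ⇒ T_ss = T_in + Q̇/(ṁ c_p) = 39.94 + 156.8/(4.242·1.863) = 59.7810 °C.

59.78 °C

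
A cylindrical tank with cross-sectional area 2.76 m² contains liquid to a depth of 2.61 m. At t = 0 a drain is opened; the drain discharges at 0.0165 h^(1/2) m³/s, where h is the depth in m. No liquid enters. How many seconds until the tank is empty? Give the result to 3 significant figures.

With no inflow, A dh/dt = −0.0165 √h.
Separate and integrate: 2(√h − √h₀) = −(0.0165/A) t.
Tank is empty when √h = 0: t_empty = 2A√h₀/0.0165.
t_empty = 2·2.76·√2.61/0.0165 = 5.5200·1.6155/0.0165 = 540.47 s.

540 s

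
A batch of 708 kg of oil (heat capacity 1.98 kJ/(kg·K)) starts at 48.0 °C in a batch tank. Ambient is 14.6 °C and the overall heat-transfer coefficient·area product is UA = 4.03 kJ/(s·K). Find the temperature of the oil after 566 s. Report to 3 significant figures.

21.2 °C

M c_p dT/dt = −UA(T − T_amb).
dT/dt = (T_ss − T)/τ with T_ss = T_amb = 14.600 °C, τ = M c_p/UA = 708·1.98/4.03 = 347.85 s.
T approaches T_ss exponentially: T(t) = T_ss + (T₀ − T_ss) e^(−t/τ).
T(566) = 14.600 + (33.400)·0.19649 = 21.163 °C.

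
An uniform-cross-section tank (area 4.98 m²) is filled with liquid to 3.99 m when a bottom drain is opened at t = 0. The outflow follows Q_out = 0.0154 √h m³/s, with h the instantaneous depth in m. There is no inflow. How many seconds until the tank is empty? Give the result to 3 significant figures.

A dh/dt = −Q_out = −0.0154 √h.
This is separable: 2 d(√h)/dt = −0.0154/A, so √h = √h₀ − (0.0154/(2A)) t.
Set h = 0: 2√h₀ = (0.0154/A) t_empty ⇒ t_empty = 2A√h₀/0.0154.
t_empty = 2·4.98·√3.99/0.0154 = 9.9600·1.9975/0.0154 = 1291.9 s.

1290 s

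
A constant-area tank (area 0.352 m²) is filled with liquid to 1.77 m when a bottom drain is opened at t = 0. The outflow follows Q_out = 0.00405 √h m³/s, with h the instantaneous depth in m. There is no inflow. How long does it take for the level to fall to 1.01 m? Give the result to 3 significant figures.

56.6 s

A dh/dt = −Q_out = −0.00405 √h.
∫ h^(−1/2) dh = −(0.00405/A) ∫ dt, giving 2√h = 2√h₀ − (0.00405/A) t.
t = 2A(√h₀ − √h)/0.00405 = 2·0.352·(√1.77 − √1.01)/0.00405
  = 0.70400 × (1.3304 − 1.0050) / 0.00405 = 56.568 s.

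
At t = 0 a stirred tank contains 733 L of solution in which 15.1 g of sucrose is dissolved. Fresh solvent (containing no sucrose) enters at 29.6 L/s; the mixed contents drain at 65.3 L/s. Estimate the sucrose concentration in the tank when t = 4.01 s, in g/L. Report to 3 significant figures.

0.0172 g/L

Let m(t) be the amount of sucrose. Volume: V(t) = V₀ + (Q_in − Q_out) t = 733 − 35.700 t; V(4.01) = 589.84 L.
Species balance (pure solvent in): dm/dt = −Q_out · m/V(t).
dm/m = −Q_out dt/(V₀ − 35.700 t); integrating gives ln(m/m₀) = −(Q_out/(Q_in−Q_out)) ln(V/V₀).
m = m₀ (V₀/V)^(Q_out/(Q_in−Q_out)) = 15.1 × (733/589.84)^(-1.8291) = 10.148 g.
C = m/V = 10.148/589.84 = 0.017204 g/L.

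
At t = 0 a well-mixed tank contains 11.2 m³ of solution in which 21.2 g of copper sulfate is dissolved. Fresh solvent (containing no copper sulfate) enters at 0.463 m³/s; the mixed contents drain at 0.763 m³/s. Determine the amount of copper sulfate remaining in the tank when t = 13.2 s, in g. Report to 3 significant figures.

Let m(t) be the amount of copper sulfate. Volume: V(t) = V₀ + (Q_in − Q_out) t = 11.2 − 0.30000 t; V(13.2) = 7.2400 m³.
Solute balance: dm/dt = 0 − Q_out C = −Q_out m/V(t).
Separate: dm/m = −Q_out dt/V(t) ⇒ ln(m/m₀) = −(Q_out/(Q_in−Q_out)) ln(V/V₀).
m = m₀ (V₀/V)^(Q_out/(Q_in−Q_out)) = 21.2 × (11.2/7.2400)^(-2.5433) = 6.9892 g.

6.99 g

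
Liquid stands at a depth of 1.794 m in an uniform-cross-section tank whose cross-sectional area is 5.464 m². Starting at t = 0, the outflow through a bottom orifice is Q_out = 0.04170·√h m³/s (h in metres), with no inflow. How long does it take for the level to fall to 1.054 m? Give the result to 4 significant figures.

Mass balance (ρ constant): A dh/dt = −0.04170 √h.
∫ h^(−1/2) dh = −(0.04170/A) ∫ dt, giving 2√h = 2√h₀ − (0.04170/A) t.
t = 2A(√h₀ − √h)/0.04170 = 2·5.464·(√1.794 − √1.054)/0.04170
  = 10.9280 × (1.33940 − 1.02665) / 0.04170 = 81.9621 s.

81.96 s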